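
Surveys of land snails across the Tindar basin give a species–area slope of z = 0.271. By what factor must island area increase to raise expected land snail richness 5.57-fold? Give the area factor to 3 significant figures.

(A₂/A₁)^0.271 = 5.57, so A₂/A₁ = 5.57^(1/0.271) = 5.57^3.69
ln(A₂/A₁) = ln 5.57 / 0.271 = 1.7174 / 0.271 = 6.3373
A₂/A₁ = e^6.3373 ≈ 565.2

565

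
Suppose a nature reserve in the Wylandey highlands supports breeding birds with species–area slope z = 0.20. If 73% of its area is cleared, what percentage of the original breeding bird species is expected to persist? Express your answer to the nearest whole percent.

S_new/S_old = (A_new/A_old)^z = 0.27^0.2
= exp(0.2 × ln 0.27) = exp(0.2 × -1.3093) = exp(-0.2619) ≈ 0.7696

77%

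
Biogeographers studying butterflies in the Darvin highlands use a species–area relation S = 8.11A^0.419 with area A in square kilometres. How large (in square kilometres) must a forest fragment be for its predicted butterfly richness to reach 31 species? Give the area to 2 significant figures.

31 = 8.11 × A^0.419  ⇒  A^0.419 = 31/8.11 = 3.822
ln A = ln(3.822) / 0.419 = 1.3409 / 0.419 = 3.2002
A = e^3.2002 ≈ 24.54 square kilometres

25 square kilometres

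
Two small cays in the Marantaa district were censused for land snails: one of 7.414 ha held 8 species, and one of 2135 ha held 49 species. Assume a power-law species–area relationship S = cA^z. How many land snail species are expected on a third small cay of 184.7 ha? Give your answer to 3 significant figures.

22.4

z = ln(49/8) / ln(2135/7.414) = 1.8124 / 5.6629 = 0.3200
c = 8 / 7.414^0.3200 = 8 / 1.899 = 4.213
S₃ = 4.213 × 184.7^0.3200 = 4.213 × 5.313 ≈ 22.39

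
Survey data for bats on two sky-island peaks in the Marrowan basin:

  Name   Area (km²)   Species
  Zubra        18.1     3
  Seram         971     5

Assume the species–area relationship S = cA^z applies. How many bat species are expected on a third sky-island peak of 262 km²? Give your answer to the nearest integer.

z = ln(5/3) / ln(971/18.1) = 0.5108 / 3.9824 = 0.1283
c = 3 / 18.1^0.1283 = 3 / 1.45 = 2.069
S₃ = 2.069 × 262^0.1283 = 2.069 × 2.043 ≈ 4.227

4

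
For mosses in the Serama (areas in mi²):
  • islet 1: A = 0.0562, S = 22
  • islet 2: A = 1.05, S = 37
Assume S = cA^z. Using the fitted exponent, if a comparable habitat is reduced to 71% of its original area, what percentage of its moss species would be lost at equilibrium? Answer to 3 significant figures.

z = ln(37/22) / ln(1.05/0.0562) = 0.5199 / 2.9276 = 0.1776
S_new/S_old = (A_new/A_old)^z = 0.71^0.1776 = exp(0.1776 × -0.3425) = 0.941
Fraction lost = 1 − 0.941 = 0.05901

5.90%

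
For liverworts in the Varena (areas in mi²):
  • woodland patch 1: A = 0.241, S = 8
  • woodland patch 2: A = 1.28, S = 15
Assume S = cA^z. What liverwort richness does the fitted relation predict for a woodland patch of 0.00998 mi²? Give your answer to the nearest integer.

2

z = ln(15/8) / ln(1.28/0.241) = 0.6286 / 1.6698 = 0.3765
c = 8 / 0.241^0.3765 = 8 / 0.5853 = 13.67
S₃ = 13.67 × 0.00998^0.3765 = 13.67 × 0.1765 ≈ 2.413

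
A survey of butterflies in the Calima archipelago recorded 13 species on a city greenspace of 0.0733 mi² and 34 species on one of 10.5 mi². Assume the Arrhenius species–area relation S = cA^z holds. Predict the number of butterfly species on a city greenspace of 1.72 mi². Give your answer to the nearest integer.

z = ln(34/13) / ln(10.5/0.0733) = 0.9614 / 4.9646 = 0.1937
c = 13 / 0.0733^0.1937 = 13 / 0.6029 = 21.56
S₃ = 21.56 × 1.72^0.1937 = 21.56 × 1.111 ≈ 23.95

24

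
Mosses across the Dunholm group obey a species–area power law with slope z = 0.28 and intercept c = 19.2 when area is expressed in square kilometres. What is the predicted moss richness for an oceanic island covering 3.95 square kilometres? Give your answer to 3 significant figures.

28.2

S = 19.2 × 3.95^0.28
ln S = ln 19.2 + 0.28 × ln 3.95 = 2.9549 + 0.28 × 1.3737 = 3.3396
S = e^3.3396 ≈ 28.21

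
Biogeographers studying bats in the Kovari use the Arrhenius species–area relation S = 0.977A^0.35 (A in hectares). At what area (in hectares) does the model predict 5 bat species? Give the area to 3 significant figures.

5 = 0.977 × A^0.35  ⇒  A^0.35 = 5/0.977 = 5.118
ln A = ln(5.118) / 0.35 = 1.6327 / 0.35 = 4.6649
A = e^4.6649 ≈ 106.2 hectares

106 hectares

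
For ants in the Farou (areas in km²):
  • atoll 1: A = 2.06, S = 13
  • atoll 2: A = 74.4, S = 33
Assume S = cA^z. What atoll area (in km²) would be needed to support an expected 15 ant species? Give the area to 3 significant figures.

3.57 km²

z = ln(33/13) / ln(74.4/2.06) = 0.9316 / 3.5867 = 0.2597
c = 13 / 2.06^0.2597 = 13 / 1.206 = 10.78
A = (15/10.78)^(1/0.2597) ⇒ ln A = ln(1.392)/0.2597 = 1.2737
A = e^1.2737 ≈ 3.574 km²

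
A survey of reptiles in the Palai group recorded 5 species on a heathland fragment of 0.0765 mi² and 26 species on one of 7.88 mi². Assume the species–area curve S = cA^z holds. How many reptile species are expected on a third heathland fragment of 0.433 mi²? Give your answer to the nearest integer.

z = ln(26/5) / ln(7.88/0.0765) = 1.6487 / 4.6348 = 0.3557
c = 5 / 0.0765^0.3557 = 5 / 0.4008 = 12.48
S₃ = 12.48 × 0.433^0.3557 = 12.48 × 0.7425 ≈ 9.263

9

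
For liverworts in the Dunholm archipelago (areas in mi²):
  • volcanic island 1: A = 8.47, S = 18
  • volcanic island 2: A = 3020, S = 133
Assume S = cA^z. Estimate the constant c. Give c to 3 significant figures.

8.70

z = ln(S₂/S₁) / ln(A₂/A₁) = ln(133/18) / ln(3020/8.47) = 2.0000 / 5.8765 = 0.3403
c = S₁ / A₁^z = 18 / 8.47^0.3403 = 18 / 2.069 = 8.699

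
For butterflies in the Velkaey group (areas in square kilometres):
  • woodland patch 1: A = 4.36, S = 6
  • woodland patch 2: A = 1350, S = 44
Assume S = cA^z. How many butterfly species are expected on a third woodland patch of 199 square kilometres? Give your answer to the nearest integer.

z = ln(44/6) / ln(1350/4.36) = 1.9924 / 5.7354 = 0.3474
c = 6 / 4.36^0.3474 = 6 / 1.668 = 3.597
S₃ = 3.597 × 199^0.3474 = 3.597 × 6.289 ≈ 22.63

23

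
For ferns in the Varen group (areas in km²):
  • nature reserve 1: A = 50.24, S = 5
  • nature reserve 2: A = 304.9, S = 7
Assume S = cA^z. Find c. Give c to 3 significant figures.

z = ln(S₂/S₁) / ln(A₂/A₁) = ln(7/5) / ln(304.9/50.24) = 0.3365 / 1.8032 = 0.1866
c = S₁ / A₁^z = 5 / 50.24^0.1866 = 5 / 2.077 = 2.407

2.41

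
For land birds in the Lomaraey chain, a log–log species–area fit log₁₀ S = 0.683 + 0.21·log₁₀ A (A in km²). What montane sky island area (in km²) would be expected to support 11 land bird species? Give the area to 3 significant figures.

11 = 4.819 × A^0.21  ⇒  A^0.21 = 11/4.819 = 2.282
ln A = ln(2.282) / 0.21 = 0.8252 / 0.21 = 3.9297
A = e^3.9297 ≈ 50.89 km²

50.9 km²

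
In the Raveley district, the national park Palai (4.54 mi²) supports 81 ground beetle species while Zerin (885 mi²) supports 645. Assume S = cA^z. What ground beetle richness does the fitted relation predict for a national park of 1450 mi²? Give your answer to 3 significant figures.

783

z = ln(645/81) / ln(885/4.54) = 2.0748 / 5.2727 = 0.3935
c = 81 / 4.54^0.3935 = 81 / 1.814 = 44.66
S₃ = 44.66 × 1450^0.3935 = 44.66 × 17.54 ≈ 783.3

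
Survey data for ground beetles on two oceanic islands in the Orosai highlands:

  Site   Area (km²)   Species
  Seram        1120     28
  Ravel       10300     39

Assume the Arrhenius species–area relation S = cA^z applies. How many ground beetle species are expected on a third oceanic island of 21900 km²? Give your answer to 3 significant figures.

z = ln(39/28) / ln(10300/1120) = 0.3314 / 2.2188 = 0.1493
c = 28 / 1120^0.1493 = 28 / 2.853 = 9.813
S₃ = 9.813 × 21900^0.1493 = 9.813 × 4.448 ≈ 43.65

43.7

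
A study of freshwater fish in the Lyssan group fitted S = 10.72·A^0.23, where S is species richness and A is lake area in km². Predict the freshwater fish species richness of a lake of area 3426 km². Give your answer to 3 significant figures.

S = 10.72 × 3426^0.23
ln S = ln 10.72 + 0.23 × ln 3426 = 2.3721 + 0.23 × 8.1391 = 4.2441
S = e^4.2441 ≈ 69.69

69.7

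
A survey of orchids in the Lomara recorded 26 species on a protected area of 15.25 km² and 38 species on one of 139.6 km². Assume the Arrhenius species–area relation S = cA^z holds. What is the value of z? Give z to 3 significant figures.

Taking logs: ln S = ln c + z ln A, so z = (ln S₂ − ln S₁)/(ln A₂ − ln A₁).
z = ln(38/26) / ln(139.6/15.25) = ln(1.462) / ln(9.154) = 0.3795 / 2.2142 = 0.1714

0.171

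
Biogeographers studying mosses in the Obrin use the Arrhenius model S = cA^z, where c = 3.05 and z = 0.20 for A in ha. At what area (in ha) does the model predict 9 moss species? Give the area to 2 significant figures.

9 = 3.05 × A^0.2  ⇒  A^0.2 = 9/3.05 = 2.951
ln A = ln(2.951) / 0.2 = 1.0821 / 0.2 = 5.4104
A = e^5.4104 ≈ 223.7 ha

220 ha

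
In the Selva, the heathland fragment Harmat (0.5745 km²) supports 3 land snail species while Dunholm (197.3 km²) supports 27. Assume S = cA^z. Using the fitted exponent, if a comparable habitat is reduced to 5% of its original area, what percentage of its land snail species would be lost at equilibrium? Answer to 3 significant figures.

z = ln(27/3) / ln(197.3/0.5745) = 2.1972 / 5.8390 = 0.3763
S_new/S_old = (A_new/A_old)^z = 0.05^0.3763 = exp(0.3763 × -2.9957) = 0.3239
Fraction lost = 1 − 0.3239 = 0.6761

67.6%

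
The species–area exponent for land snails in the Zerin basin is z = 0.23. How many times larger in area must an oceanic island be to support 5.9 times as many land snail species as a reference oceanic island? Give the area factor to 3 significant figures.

(A₂/A₁)^0.23 = 5.9, so A₂/A₁ = 5.9^(1/0.23) = 5.9^4.348
ln(A₂/A₁) = ln 5.9 / 0.23 = 1.7750 / 0.23 = 7.7172
A₂/A₁ = e^7.7172 ≈ 2247

2250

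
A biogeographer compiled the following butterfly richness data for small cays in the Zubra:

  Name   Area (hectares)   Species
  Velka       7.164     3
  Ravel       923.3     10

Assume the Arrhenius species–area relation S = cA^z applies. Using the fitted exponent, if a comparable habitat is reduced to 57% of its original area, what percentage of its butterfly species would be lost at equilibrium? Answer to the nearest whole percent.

13%

z = ln(10/3) / ln(923.3/7.164) = 1.2040 / 4.8589 = 0.2478
S_new/S_old = (A_new/A_old)^z = 0.57^0.2478 = exp(0.2478 × -0.5621) = 0.87
Fraction lost = 1 − 0.87 = 0.13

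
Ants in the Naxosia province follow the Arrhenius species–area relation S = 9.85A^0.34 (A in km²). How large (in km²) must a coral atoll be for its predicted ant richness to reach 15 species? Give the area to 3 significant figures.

15 = 9.85 × A^0.34  ⇒  A^0.34 = 15/9.85 = 1.523
ln A = ln(1.523) / 0.34 = 0.4206 / 0.34 = 1.2370
A = e^1.2370 ≈ 3.445 km²

3.45 km²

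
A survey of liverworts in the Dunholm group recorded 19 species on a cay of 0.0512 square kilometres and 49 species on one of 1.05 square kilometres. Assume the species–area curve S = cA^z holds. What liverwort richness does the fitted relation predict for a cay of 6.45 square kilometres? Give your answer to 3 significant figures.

z = ln(49/19) / ln(1.05/0.0512) = 0.9474 / 3.0208 = 0.3136
c = 19 / 0.0512^0.3136 = 19 / 0.3937 = 48.26
S₃ = 48.26 × 6.45^0.3136 = 48.26 × 1.794 ≈ 86.59

86.6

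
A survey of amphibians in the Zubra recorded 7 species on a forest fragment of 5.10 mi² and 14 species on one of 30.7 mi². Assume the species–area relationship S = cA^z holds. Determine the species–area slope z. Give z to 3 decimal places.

Taking logs: ln S = ln c + z ln A, so z = (ln S₂ − ln S₁)/(ln A₂ − ln A₁).
z = ln(14/7) / ln(30.7/5.1) = ln(2) / ln(6.02) = 0.6931 / 1.7950 = 0.3861

0.386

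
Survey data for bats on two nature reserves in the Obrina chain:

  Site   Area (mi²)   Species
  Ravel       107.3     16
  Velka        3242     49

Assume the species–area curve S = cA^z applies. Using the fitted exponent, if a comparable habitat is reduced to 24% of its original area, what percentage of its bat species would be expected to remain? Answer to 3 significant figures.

z = ln(49/16) / ln(3242/107.3) = 1.1192 / 3.4083 = 0.3284
S_new/S_old = (A_new/A_old)^z = 0.24^0.3284 = exp(0.3284 × -1.4271) = 0.6259

62.6%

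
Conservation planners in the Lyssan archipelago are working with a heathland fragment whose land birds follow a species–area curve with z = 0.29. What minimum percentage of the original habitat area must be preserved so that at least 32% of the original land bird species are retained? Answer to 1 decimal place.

2.0%

Need (A_new/A_old)^0.29 = 0.32, so A_new/A_old = 0.32^(1/0.29) = 0.32^3.448
ln(A_new/A_old) = ln 0.32 / 0.29 = -1.1394 / 0.29 = -3.9291
A_new/A_old = e^-3.9291 ≈ 0.01966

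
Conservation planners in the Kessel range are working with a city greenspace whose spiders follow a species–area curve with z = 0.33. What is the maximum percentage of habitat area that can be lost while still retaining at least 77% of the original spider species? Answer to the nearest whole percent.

55%

Need (A_new/A_old)^0.33 = 0.77, so A_new/A_old = 0.77^(1/0.33) = 0.77^3.03
ln(A_new/A_old) = ln 0.77 / 0.33 = -0.2614 / 0.33 = -0.7920
A_new/A_old = e^-0.7920 ≈ 0.4529
Fraction that can be lost = 1 − 0.4529 = 0.5471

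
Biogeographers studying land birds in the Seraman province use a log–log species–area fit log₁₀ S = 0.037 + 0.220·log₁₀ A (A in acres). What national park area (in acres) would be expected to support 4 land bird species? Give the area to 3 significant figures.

370 acres

4 = 1.089 × A^0.22  ⇒  A^0.22 = 4/1.089 = 3.673
ln A = ln(3.673) / 0.22 = 1.3011 / 0.22 = 5.9141
A = e^5.9141 ≈ 370.2 acres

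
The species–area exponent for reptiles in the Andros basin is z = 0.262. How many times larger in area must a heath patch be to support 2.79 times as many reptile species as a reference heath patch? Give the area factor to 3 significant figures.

(A₂/A₁)^0.262 = 2.79, so A₂/A₁ = 2.79^(1/0.262) = 2.79^3.817
ln(A₂/A₁) = ln 2.79 / 0.262 = 1.0260 / 0.262 = 3.9162
A₂/A₁ = e^3.9162 ≈ 50.21

50.2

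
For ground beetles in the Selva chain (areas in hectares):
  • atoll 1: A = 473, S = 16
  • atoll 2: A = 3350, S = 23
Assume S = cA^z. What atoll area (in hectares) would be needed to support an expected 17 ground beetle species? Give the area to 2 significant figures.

660 hectares

z = ln(23/16) / ln(3350/473) = 0.3629 / 1.9576 = 0.1854
c = 16 / 473^0.1854 = 16 / 3.132 = 5.108
A = (17/5.108)^(1/0.1854) ⇒ ln A = ln(3.328)/0.1854 = 6.4861
A = e^6.4861 ≈ 656 hectares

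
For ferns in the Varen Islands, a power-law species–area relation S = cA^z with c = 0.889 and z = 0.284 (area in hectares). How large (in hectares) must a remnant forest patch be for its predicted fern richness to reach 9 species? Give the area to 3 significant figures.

9 = 0.889 × A^0.284  ⇒  A^0.284 = 9/0.889 = 10.12
ln A = ln(10.12) / 0.284 = 2.3149 / 0.284 = 8.1510
A = e^8.1510 ≈ 3467 hectares

3470 hectares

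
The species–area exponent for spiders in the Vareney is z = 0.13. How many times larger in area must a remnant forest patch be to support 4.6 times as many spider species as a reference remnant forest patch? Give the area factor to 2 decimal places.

125353.70

(A₂/A₁)^0.13 = 4.6, so A₂/A₁ = 4.6^(1/0.13) = 4.6^7.692
ln(A₂/A₁) = ln 4.6 / 0.13 = 1.5261 / 0.13 = 11.7389
A₂/A₁ = e^11.7389 ≈ 125354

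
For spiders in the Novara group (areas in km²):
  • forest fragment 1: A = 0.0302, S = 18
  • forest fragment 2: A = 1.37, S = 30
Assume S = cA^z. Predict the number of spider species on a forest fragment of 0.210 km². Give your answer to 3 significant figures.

z = ln(30/18) / ln(1.37/0.0302) = 0.5108 / 3.8147 = 0.1339
c = 18 / 0.0302^0.1339 = 18 / 0.6258 = 28.76
S₃ = 28.76 × 0.21^0.1339 = 28.76 × 0.8114 ≈ 23.34

23.3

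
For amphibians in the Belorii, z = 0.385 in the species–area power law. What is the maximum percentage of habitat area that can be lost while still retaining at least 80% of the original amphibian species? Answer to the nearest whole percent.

Need (A_new/A_old)^0.385 = 0.8, so A_new/A_old = 0.8^(1/0.385) = 0.8^2.597
ln(A_new/A_old) = ln 0.8 / 0.385 = -0.2231 / 0.385 = -0.5796
A_new/A_old = e^-0.5796 ≈ 0.5601
Fraction that can be lost = 1 − 0.5601 = 0.4399

44%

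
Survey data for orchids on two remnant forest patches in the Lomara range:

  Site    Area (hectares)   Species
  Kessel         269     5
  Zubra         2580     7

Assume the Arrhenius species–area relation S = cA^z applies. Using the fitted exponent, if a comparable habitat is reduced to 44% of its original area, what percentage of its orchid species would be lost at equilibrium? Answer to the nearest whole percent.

z = ln(7/5) / ln(2580/269) = 0.3365 / 2.2608 = 0.1488
S_new/S_old = (A_new/A_old)^z = 0.44^0.1488 = exp(0.1488 × -0.8210) = 0.885
Fraction lost = 1 − 0.885 = 0.115

12%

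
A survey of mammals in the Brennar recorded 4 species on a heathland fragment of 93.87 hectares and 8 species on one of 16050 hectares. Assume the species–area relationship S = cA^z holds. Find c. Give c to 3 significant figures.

2.17

z = ln(S₂/S₁) / ln(A₂/A₁) = ln(8/4) / ln(16050/93.87) = 0.6931 / 5.1416 = 0.1348
c = S₁ / A₁^z = 4 / 93.87^0.1348 = 4 / 1.845 = 2.168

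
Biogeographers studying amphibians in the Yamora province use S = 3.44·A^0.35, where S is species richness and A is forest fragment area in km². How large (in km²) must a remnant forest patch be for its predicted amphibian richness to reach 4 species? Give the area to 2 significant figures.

1.5 km²

4 = 3.44 × A^0.35  ⇒  A^0.35 = 4/3.44 = 1.163
ln A = ln(1.163) / 0.35 = 0.1508 / 0.35 = 0.4309
A = e^0.4309 ≈ 1.539 km²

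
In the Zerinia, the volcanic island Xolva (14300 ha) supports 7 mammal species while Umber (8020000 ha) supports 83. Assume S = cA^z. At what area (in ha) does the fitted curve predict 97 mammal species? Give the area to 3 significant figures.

12000000 ha

z = ln(83/7) / ln(8020000/14300) = 2.4729 / 6.3294 = 0.3907
c = 7 / 14300^0.3907 = 7 / 42.02 = 0.1666
A = (97/0.1666)^(1/0.3907) ⇒ ln A = ln(582.3)/0.3907 = 16.2964
A = e^16.2964 ≈ 11951857 ha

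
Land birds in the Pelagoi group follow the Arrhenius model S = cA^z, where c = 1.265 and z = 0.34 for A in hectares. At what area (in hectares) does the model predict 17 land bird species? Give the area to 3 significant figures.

2080 hectares

17 = 1.265 × A^0.34  ⇒  A^0.34 = 17/1.265 = 13.44
ln A = ln(13.44) / 0.34 = 2.5981 / 0.34 = 7.6416
A = e^7.6416 ≈ 2083 hectares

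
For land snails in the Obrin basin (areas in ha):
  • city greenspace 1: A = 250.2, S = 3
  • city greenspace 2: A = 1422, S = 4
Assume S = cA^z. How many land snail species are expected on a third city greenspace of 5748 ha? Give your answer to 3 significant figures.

5.04

z = ln(4/3) / ln(1422/250.2) = 0.2877 / 1.7376 = 0.1656
c = 3 / 250.2^0.1656 = 3 / 2.495 = 1.202
S₃ = 1.202 × 5748^0.1656 = 1.202 × 4.192 ≈ 5.041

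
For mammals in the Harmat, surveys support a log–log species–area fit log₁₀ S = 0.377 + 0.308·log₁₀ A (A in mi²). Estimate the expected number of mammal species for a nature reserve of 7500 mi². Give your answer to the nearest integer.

37

S = 2.382 × 7500^0.308 = 2.382 × 15.61 ≈ 37.2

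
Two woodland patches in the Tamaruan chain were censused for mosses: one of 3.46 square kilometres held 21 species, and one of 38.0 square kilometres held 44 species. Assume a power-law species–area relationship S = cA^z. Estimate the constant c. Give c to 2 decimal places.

z = ln(S₂/S₁) / ln(A₂/A₁) = ln(44/21) / ln(38/3.46) = 0.7397 / 2.3963 = 0.3087
c = S₁ / A₁^z = 21 / 3.46^0.3087 = 21 / 1.467 = 14.32

14.32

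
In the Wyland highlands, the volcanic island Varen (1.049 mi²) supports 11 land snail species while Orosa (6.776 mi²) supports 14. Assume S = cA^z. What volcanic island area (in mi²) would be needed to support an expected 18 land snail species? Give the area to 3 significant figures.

z = ln(14/11) / ln(6.776/1.049) = 0.2412 / 1.8655 = 0.1293
c = 11 / 1.049^0.1293 = 11 / 1.006 = 10.93
A = (18/10.93)^(1/0.1293) ⇒ ln A = ln(1.647)/0.1293 = 3.8575
A = e^3.8575 ≈ 47.35 mi²

47.3 mi²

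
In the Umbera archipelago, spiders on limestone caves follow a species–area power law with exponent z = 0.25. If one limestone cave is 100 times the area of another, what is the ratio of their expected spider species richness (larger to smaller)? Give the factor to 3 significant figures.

S₂/S₁ = (A₂/A₁)^z = 100^0.25
ln(S₂/S₁) = 0.25 × ln 100 = 0.25 × 4.6052 = 1.1513
S₂/S₁ = e^1.1513 ≈ 3.162

3.16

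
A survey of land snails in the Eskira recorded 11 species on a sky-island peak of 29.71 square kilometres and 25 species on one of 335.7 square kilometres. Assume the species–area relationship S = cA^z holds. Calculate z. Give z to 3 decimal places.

0.339

Taking logs: ln S = ln c + z ln A, so z = (ln S₂ − ln S₁)/(ln A₂ − ln A₁).
z = ln(25/11) / ln(335.7/29.71) = ln(2.273) / ln(11.3) = 0.8210 / 2.4247 = 0.3386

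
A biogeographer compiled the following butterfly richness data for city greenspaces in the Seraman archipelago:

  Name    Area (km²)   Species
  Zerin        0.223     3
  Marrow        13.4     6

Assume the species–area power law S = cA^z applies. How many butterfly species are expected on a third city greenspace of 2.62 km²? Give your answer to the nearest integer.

z = ln(6/3) / ln(13.4/0.223) = 0.6931 / 4.0958 = 0.1692
c = 3 / 0.223^0.1692 = 3 / 0.7757 = 3.867
S₃ = 3.867 × 2.62^0.1692 = 3.867 × 1.177 ≈ 4.552

5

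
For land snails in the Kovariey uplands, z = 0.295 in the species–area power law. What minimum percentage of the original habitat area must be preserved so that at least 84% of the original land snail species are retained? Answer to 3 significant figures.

Need (A_new/A_old)^0.295 = 0.84, so A_new/A_old = 0.84^(1/0.295) = 0.84^3.39
ln(A_new/A_old) = ln 0.84 / 0.295 = -0.1744 / 0.295 = -0.5910
A_new/A_old = e^-0.5910 ≈ 0.5538

55.4%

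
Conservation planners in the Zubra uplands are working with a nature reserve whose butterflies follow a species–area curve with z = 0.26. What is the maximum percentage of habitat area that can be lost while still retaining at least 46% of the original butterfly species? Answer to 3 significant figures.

Need (A_new/A_old)^0.26 = 0.46, so A_new/A_old = 0.46^(1/0.26) = 0.46^3.846
ln(A_new/A_old) = ln 0.46 / 0.26 = -0.7765 / 0.26 = -2.9866
A_new/A_old = e^-2.9866 ≈ 0.05046
Fraction that can be lost = 1 − 0.05046 = 0.9495

95.0%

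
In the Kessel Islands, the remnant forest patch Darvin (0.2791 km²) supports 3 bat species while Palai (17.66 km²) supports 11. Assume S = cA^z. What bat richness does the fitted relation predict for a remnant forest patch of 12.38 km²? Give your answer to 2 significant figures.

9.8

z = ln(11/3) / ln(17.66/0.2791) = 1.2993 / 4.1475 = 0.3133
c = 3 / 0.2791^0.3133 = 3 / 0.6705 = 4.475
S₃ = 4.475 × 12.38^0.3133 = 4.475 × 2.199 ≈ 9.842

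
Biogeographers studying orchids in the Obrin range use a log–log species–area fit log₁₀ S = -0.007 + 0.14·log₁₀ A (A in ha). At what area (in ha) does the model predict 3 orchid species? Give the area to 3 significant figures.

3 = 0.984 × A^0.14  ⇒  A^0.14 = 3/0.984 = 3.049
ln A = ln(3.049) / 0.14 = 1.1147 / 0.14 = 7.9624
A = e^7.9624 ≈ 2871 ha

2870 ha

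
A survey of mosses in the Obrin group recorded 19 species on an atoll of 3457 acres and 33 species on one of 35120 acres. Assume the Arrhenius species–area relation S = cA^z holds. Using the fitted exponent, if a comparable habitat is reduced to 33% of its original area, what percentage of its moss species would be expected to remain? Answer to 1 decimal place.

z = ln(33/19) / ln(35120/3457) = 0.5521 / 2.3184 = 0.2381
S_new/S_old = (A_new/A_old)^z = 0.33^0.2381 = exp(0.2381 × -1.1087) = 0.768

76.8%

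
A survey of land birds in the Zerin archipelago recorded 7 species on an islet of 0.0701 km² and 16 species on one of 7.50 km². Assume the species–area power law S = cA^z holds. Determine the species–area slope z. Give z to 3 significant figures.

0.177

Taking logs: ln S = ln c + z ln A, so z = (ln S₂ − ln S₁)/(ln A₂ − ln A₁).
z = ln(16/7) / ln(7.5/0.0701) = ln(2.286) / ln(107) = 0.8267 / 4.6727 = 0.1769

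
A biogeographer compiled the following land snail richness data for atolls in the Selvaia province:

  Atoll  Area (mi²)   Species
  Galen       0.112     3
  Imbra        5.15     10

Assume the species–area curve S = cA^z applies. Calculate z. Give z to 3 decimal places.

Taking logs: ln S = ln c + z ln A, so z = (ln S₂ − ln S₁)/(ln A₂ − ln A₁).
z = ln(10/3) / ln(5.15/0.112) = ln(3.333) / ln(45.98) = 1.2040 / 3.8283 = 0.3145

0.314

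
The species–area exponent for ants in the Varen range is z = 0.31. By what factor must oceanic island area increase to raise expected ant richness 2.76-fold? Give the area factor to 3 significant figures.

26.4

(A₂/A₁)^0.31 = 2.76, so A₂/A₁ = 2.76^(1/0.31) = 2.76^3.226
ln(A₂/A₁) = ln 2.76 / 0.31 = 1.0152 / 0.31 = 3.2749
A₂/A₁ = e^3.2749 ≈ 26.44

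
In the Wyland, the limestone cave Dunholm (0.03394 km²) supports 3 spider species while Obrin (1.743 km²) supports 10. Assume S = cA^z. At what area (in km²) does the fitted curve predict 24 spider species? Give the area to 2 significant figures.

z = ln(10/3) / ln(1.743/0.03394) = 1.2040 / 3.9388 = 0.3057
c = 3 / 0.03394^0.3057 = 3 / 0.3555 = 8.438
A = (24/8.438)^(1/0.3057) ⇒ ln A = ln(2.844)/0.3057 = 3.4197
A = e^3.4197 ≈ 30.56 km²

31 km²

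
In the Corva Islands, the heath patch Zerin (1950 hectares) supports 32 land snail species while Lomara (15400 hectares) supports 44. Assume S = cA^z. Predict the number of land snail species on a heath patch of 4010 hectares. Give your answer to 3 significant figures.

35.8

z = ln(44/32) / ln(15400/1950) = 0.3185 / 2.0665 = 0.1541
c = 32 / 1950^0.1541 = 32 / 3.214 = 9.958
S₃ = 9.958 × 4010^0.1541 = 9.958 × 3.591 ≈ 35.76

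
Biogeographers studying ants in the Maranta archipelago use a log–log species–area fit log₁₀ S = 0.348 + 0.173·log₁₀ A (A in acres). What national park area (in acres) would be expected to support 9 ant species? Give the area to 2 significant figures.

9 = 2.228 × A^0.173  ⇒  A^0.173 = 9/2.228 = 4.039
ln A = ln(4.039) / 0.173 = 1.3959 / 0.173 = 8.0689
A = e^8.0689 ≈ 3194 acres

3200 acres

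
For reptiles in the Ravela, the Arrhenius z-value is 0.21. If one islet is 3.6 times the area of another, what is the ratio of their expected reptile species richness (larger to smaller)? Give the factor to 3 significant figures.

S₂/S₁ = (A₂/A₁)^z = 3.6^0.21
ln(S₂/S₁) = 0.21 × ln 3.6 = 0.21 × 1.2809 = 0.2690
S₂/S₁ = e^0.2690 ≈ 1.309

1.31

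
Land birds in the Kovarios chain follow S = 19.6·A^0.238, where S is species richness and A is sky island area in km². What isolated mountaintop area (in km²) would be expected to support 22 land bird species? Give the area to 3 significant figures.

22 = 19.6 × A^0.238  ⇒  A^0.238 = 22/19.6 = 1.122
ln A = ln(1.122) / 0.238 = 0.1155 / 0.238 = 0.4853
A = e^0.4853 ≈ 1.625 km²

1.62 km²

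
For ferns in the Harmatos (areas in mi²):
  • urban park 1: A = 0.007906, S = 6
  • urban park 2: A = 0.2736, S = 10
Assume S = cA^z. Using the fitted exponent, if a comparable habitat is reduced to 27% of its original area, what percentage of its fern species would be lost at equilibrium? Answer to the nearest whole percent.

z = ln(10/6) / ln(0.2736/0.007906) = 0.5108 / 3.5440 = 0.1441
S_new/S_old = (A_new/A_old)^z = 0.27^0.1441 = exp(0.1441 × -1.3093) = 0.828
Fraction lost = 1 − 0.828 = 0.172

17%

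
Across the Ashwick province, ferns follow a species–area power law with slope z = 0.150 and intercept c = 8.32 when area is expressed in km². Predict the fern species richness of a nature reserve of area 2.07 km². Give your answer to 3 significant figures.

S = 8.32 × 2.07^0.15
ln S = ln 8.32 + 0.15 × ln 2.07 = 2.1187 + 0.15 × 0.7275 = 2.2278
S = e^2.2278 ≈ 9.279

9.28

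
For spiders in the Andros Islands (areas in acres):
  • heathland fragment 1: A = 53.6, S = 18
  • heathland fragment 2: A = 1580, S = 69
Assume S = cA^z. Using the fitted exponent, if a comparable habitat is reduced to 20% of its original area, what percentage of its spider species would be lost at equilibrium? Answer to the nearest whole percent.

z = ln(69/18) / ln(1580/53.6) = 1.3437 / 3.3836 = 0.3971
S_new/S_old = (A_new/A_old)^z = 0.2^0.3971 = exp(0.3971 × -1.6094) = 0.5277
Fraction lost = 1 − 0.5277 = 0.4723

47%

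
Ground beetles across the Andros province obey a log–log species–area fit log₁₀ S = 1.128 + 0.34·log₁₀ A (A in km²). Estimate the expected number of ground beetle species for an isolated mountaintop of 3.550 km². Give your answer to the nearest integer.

S = 13.43 × 3.55^0.34 = 13.43 × 1.538 ≈ 20.66

21 species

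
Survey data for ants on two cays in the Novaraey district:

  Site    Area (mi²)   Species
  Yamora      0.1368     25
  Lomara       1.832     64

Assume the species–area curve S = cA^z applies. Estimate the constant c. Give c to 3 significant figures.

z = ln(S₂/S₁) / ln(A₂/A₁) = ln(64/25) / ln(1.832/0.1368) = 0.9400 / 2.5946 = 0.3623
c = S₁ / A₁^z = 25 / 0.1368^0.3623 = 25 / 0.4864 = 51.4

51.4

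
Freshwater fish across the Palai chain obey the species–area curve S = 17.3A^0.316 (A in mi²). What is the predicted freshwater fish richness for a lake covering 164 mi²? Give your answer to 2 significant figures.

S = 17.3 × 164^0.316
ln S = ln 17.3 + 0.316 × ln 164 = 2.8507 + 0.316 × 5.0999 = 4.4623
S = e^4.4623 ≈ 86.68

87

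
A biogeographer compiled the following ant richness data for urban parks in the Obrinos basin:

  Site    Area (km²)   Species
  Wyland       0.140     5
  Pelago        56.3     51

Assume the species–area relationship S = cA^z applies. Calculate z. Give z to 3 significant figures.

0.387

Taking logs: ln S = ln c + z ln A, so z = (ln S₂ − ln S₁)/(ln A₂ − ln A₁).
z = ln(51/5) / ln(56.3/0.14) = ln(10.2) / ln(402.1) = 2.3224 / 5.9968 = 0.3873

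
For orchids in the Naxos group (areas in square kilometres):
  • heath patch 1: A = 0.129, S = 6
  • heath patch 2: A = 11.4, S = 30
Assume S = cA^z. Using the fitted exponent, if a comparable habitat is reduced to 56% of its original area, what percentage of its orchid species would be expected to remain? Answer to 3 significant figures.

81.2%

z = ln(30/6) / ln(11.4/0.129) = 1.6094 / 4.4816 = 0.3591
S_new/S_old = (A_new/A_old)^z = 0.56^0.3591 = exp(0.3591 × -0.5798) = 0.812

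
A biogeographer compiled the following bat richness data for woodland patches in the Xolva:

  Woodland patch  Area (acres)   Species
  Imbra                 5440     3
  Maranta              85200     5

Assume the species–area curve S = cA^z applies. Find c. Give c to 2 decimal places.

z = ln(S₂/S₁) / ln(A₂/A₁) = ln(5/3) / ln(85200/5440) = 0.5108 / 2.7512 = 0.1857
c = S₁ / A₁^z = 3 / 5440^0.1857 = 3 / 4.939 = 0.6075

0.61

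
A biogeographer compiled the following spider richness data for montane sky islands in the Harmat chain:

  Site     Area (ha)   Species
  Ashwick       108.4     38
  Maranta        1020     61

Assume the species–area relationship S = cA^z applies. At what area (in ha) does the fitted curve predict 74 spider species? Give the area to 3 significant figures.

z = ln(61/38) / ln(1020/108.4) = 0.4733 / 2.2417 = 0.2111
c = 38 / 108.4^0.2111 = 38 / 2.689 = 14.13
A = (74/14.13)^(1/0.2111) ⇒ ln A = ln(5.237)/0.2111 = 7.8426
A = e^7.8426 ≈ 2547 ha

2550 ha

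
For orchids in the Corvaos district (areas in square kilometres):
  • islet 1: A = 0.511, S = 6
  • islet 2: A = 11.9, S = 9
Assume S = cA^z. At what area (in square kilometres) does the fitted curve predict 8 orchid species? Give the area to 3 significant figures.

4.77 square kilometres

z = ln(9/6) / ln(11.9/0.511) = 0.4055 / 3.1479 = 0.1288
c = 6 / 0.511^0.1288 = 6 / 0.9172 = 6.542
A = (8/6.542)^(1/0.1288) ⇒ ln A = ln(1.223)/0.1288 = 1.5621
A = e^1.5621 ≈ 4.769 square kilometres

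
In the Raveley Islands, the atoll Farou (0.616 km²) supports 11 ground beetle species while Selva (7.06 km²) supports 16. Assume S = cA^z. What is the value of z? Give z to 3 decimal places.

Taking logs: ln S = ln c + z ln A, so z = (ln S₂ − ln S₁)/(ln A₂ − ln A₁).
z = ln(16/11) / ln(7.06/0.616) = ln(1.455) / ln(11.46) = 0.3747 / 2.4390 = 0.1536

0.154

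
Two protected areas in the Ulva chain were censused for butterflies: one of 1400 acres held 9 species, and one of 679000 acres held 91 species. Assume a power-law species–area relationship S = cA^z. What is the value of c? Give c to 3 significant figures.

z = ln(S₂/S₁) / ln(A₂/A₁) = ln(91/9) / ln(679000/1400) = 2.3136 / 6.1841 = 0.3741
c = S₁ / A₁^z = 9 / 1400^0.3741 = 9 / 15.03 = 0.5987

0.599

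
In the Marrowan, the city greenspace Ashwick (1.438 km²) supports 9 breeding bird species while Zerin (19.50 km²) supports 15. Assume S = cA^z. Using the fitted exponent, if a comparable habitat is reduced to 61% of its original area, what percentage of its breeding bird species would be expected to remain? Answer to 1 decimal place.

90.8%

z = ln(15/9) / ln(19.5/1.438) = 0.5108 / 2.6072 = 0.1959
S_new/S_old = (A_new/A_old)^z = 0.61^0.1959 = exp(0.1959 × -0.4943) = 0.9077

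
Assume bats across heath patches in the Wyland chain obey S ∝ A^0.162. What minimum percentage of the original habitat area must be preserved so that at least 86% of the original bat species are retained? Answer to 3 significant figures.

Need (A_new/A_old)^0.162 = 0.86, so A_new/A_old = 0.86^(1/0.162) = 0.86^6.173
ln(A_new/A_old) = ln 0.86 / 0.162 = -0.1508 / 0.162 = -0.9310
A_new/A_old = e^-0.9310 ≈ 0.3942

39.4%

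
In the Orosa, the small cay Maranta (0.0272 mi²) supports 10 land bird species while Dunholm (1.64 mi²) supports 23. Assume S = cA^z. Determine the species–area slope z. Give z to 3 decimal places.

0.203

Taking logs: ln S = ln c + z ln A, so z = (ln S₂ − ln S₁)/(ln A₂ − ln A₁).
z = ln(23/10) / ln(1.64/0.0272) = ln(2.3) / ln(60.29) = 0.8329 / 4.0992 = 0.2032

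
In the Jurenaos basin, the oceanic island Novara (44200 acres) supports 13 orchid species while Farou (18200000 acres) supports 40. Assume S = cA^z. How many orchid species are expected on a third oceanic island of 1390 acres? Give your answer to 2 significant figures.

6.8

z = ln(40/13) / ln(18200000/44200) = 1.1239 / 6.0205 = 0.1867
c = 13 / 44200^0.1867 = 13 / 7.366 = 1.765
S₃ = 1.765 × 1390^0.1867 = 1.765 × 3.861 ≈ 6.815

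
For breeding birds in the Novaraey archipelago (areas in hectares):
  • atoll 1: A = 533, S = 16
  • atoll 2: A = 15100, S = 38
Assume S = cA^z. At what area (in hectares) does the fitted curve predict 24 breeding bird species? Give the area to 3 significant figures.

z = ln(38/16) / ln(15100/533) = 0.8650 / 3.3439 = 0.2587
c = 16 / 533^0.2587 = 16 / 5.074 = 3.153
A = (24/3.153)^(1/0.2587) ⇒ ln A = ln(7.611)/0.2587 = 7.8460
A = e^7.8460 ≈ 2555 hectares

2560 hectares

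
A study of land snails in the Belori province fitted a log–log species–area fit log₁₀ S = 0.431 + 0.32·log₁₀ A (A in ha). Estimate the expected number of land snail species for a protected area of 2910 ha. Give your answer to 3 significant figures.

34.6

S = 2.698 × 2910^0.32
ln S = ln 2.698 + 0.32 × ln 2910 = 0.9924 + 0.32 × 7.9759 = 3.5447
S = e^3.5447 ≈ 34.63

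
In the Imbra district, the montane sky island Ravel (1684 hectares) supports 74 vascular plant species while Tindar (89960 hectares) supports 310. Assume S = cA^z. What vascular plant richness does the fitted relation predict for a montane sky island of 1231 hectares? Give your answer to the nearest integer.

66

z = ln(310/74) / ln(89960/1684) = 1.4325 / 3.9782 = 0.3601
c = 74 / 1684^0.3601 = 74 / 14.51 = 5.099
S₃ = 5.099 × 1231^0.3601 = 5.099 × 12.96 ≈ 66.1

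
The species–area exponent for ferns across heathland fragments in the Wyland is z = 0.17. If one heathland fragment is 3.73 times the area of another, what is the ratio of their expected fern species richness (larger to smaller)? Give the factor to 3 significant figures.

1.25

S₂/S₁ = (A₂/A₁)^z = 3.73^0.17
ln(S₂/S₁) = 0.17 × ln 3.73 = 0.17 × 1.3164 = 0.2238
S₂/S₁ = e^0.2238 ≈ 1.251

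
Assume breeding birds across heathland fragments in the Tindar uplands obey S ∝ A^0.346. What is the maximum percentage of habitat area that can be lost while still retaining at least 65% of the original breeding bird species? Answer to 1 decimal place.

Need (A_new/A_old)^0.346 = 0.65, so A_new/A_old = 0.65^(1/0.346) = 0.65^2.89
ln(A_new/A_old) = ln 0.65 / 0.346 = -0.4308 / 0.346 = -1.2450
A_new/A_old = e^-1.2450 ≈ 0.2879
Fraction that can be lost = 1 − 0.2879 = 0.7121

71.2%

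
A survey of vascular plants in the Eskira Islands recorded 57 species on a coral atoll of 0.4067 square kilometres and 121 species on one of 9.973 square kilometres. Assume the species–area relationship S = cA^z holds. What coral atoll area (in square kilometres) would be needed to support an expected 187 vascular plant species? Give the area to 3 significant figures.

z = ln(121/57) / ln(9.973/0.4067) = 0.7527 / 3.1996 = 0.2353
c = 57 / 0.4067^0.2353 = 57 / 0.8092 = 70.44
A = (187/70.44)^(1/0.2353) ⇒ ln A = ln(2.655)/0.2353 = 4.1502
A = e^4.1502 ≈ 63.45 square kilometres

63.4 square kilometres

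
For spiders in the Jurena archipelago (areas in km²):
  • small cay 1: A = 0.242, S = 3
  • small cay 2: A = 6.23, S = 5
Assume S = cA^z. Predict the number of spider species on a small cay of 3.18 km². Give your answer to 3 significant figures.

z = ln(5/3) / ln(6.23/0.242) = 0.5108 / 3.2482 = 0.1573
c = 3 / 0.242^0.1573 = 3 / 0.8 = 3.75
S₃ = 3.75 × 3.18^0.1573 = 3.75 × 1.2 ≈ 4.498

4.50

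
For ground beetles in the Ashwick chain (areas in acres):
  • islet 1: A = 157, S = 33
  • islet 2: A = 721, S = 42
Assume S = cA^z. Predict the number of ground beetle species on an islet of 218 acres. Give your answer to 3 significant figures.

z = ln(42/33) / ln(721/157) = 0.2412 / 1.5244 = 0.1582
c = 33 / 157^0.1582 = 33 / 2.225 = 14.83
S₃ = 14.83 × 218^0.1582 = 14.83 × 2.344 ≈ 34.76

34.8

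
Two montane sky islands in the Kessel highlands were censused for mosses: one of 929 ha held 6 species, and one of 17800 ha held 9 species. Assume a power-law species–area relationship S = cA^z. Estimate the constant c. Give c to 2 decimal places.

z = ln(S₂/S₁) / ln(A₂/A₁) = ln(9/6) / ln(17800/929) = 0.4055 / 2.9528 = 0.1373
c = S₁ / A₁^z = 6 / 929^0.1373 = 6 / 2.556 = 2.347

2.35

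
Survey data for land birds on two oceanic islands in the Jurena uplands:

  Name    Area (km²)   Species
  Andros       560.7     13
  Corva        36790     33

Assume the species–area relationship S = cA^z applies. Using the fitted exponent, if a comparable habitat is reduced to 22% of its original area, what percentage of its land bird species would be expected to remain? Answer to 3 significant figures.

71.4%

z = ln(33/13) / ln(36790/560.7) = 0.9316 / 4.1838 = 0.2227
S_new/S_old = (A_new/A_old)^z = 0.22^0.2227 = exp(0.2227 × -1.5141) = 0.7138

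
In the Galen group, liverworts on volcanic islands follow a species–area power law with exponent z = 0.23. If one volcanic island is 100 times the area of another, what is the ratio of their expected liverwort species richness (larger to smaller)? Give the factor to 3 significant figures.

S₂/S₁ = (A₂/A₁)^z = 100^0.23
ln(S₂/S₁) = 0.23 × ln 100 = 0.23 × 4.6052 = 1.0592
S₂/S₁ = e^1.0592 ≈ 2.884

2.88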